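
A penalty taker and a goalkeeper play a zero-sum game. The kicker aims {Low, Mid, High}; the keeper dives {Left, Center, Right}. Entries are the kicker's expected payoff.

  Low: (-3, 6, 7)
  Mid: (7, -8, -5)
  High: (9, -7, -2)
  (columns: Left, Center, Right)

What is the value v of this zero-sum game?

Row minima: Low → -3, Mid → -8, High → -7; maximin = -3.
Column maxima: Left → 9, Center → 6, Right → 7; minimax = 6.
-3 ≠ 6, so there is no saddle point; optimal play is mixed.
Mid is strictly dominated by High, so the kicker never plays it.
Right is strictly dominated by Center (it gives the kicker strictly more in every row), so the keeper never plays it.
On the remaining 2×2 (Low, High vs Left, Center):
Let the kicker play Low with probability p. Expected payoff against Left: (-3)p + 9(1−p) = −12p + 9; against Center: 6p + (-7)(1−p) = 13p − 7.
Setting these equal: −12p + 9 = 13p − 7 ⇒ −25p = -16 ⇒ p = 16/25, and the value is (-12)·(16/25) + 9 = 33/25.
For the keeper: with q = P(Left), equating Low's and High's payoffs gives −9q + 6 = 16q − 7 ⇒ q = 13/25.

33/25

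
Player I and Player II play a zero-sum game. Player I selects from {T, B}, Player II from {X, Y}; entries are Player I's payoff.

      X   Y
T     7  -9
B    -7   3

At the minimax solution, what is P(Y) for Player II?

7/13

Row minima: T → -9, B → -7; maximin = -7.
Column maxima: X → 7, Y → 3; minimax = 3.
-7 ≠ 3, so there is no saddle point; optimal play is mixed.
Let Player I play T with probability p. Expected payoff against X: 7p + (-7)(1−p) = 14p − 7; against Y: (-9)p + 3(1−p) = −12p + 3.
Setting these equal: 14p − 7 = −12p + 3 ⇒ 26p = 10 ⇒ p = 5/13, and the value is (14)·(5/13) − 7 = -21/13.
For Player II: with q = P(X), equating T's and B's payoffs gives 16q − 9 = −10q + 3 ⇒ q = 6/13.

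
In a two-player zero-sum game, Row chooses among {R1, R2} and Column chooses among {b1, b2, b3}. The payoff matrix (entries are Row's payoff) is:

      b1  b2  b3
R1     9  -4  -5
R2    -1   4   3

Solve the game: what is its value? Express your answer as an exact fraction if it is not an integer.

11/9

Row minima: R1 → -5, R2 → -1; maximin = -1.
Column maxima: b1 → 9, b2 → 4, b3 → 3; minimax = 3.
-1 ≠ 3, so there is no saddle point; optimal play is mixed.
b2 is strictly dominated by b3 (it gives Row strictly more in every row), so Column never plays it.
On the remaining 2×2 (R1, R2 vs b1, b3):
Let Row play R1 with probability p. Expected payoff against b1: 9p + (-1)(1−p) = 10p − 1; against b3: (-5)p + 3(1−p) = −8p + 3.
Setting these equal: 10p − 1 = −8p + 3 ⇒ 18p = 4 ⇒ p = 2/9, and the value is (10)·(2/9) − 1 = 11/9.
For Column: with q = P(b1), equating R1's and R2's payoffs gives 14q − 5 = −4q + 3 ⇒ q = 4/9.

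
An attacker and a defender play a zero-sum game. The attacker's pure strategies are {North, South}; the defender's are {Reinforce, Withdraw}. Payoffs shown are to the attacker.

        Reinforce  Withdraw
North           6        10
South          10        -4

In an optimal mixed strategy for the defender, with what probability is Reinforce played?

Row minima: North → 6, South → -4; maximin = 6.
Column maxima: Reinforce → 10, Withdraw → 10; minimax = 10.
6 ≠ 10, so there is no saddle point; optimal play is mixed.
Let the attacker play North with probability p. Expected payoff against Reinforce: 6p + 10(1−p) = −4p + 10; against Withdraw: 10p + (-4)(1−p) = 14p − 4.
Setting these equal: −4p + 10 = 14p − 4 ⇒ −18p = -14 ⇒ p = 7/9, and the value is (-4)·(7/9) + 10 = 62/9.
For the defender: with q = P(Reinforce), equating North's and South's payoffs gives −4q + 10 = 14q − 4 ⇒ q = 7/9.

7/9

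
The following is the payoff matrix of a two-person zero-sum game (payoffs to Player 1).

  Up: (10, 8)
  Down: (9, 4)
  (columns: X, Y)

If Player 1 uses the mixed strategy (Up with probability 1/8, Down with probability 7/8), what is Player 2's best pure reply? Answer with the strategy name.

If Player 2 plays X, Player 1's expected payoff is (1/8)·10 + (7/8)·9 = 73/8.
If Player 2 plays Y, Player 1's expected payoff is (1/8)·8 + (7/8)·4 = 9/2.
Player 2 minimizes Player 1's payoff; the smallest is 9/2, so the best response is Y.

Y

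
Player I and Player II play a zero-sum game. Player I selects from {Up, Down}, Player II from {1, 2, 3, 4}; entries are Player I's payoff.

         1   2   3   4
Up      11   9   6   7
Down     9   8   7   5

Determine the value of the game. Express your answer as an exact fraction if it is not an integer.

Row minima: Up → 6, Down → 5; maximin = 6.
Column maxima: 1 → 11, 2 → 9, 3 → 7, 4 → 7; minimax = 7.
6 ≠ 7, so there is no saddle point; optimal play is mixed.
1 is strictly dominated by 2 (it gives Player I strictly more in every row), so Player II never plays it.
2 is strictly dominated by 3 (it gives Player I strictly more in every row), so Player II never plays it.
On the remaining 2×2 (Up, Down vs 3, 4):
Let Player I play Up with probability p. Expected payoff against 3: 6p + 7(1−p) = −p + 7; against 4: 7p + 5(1−p) = 2p + 5.
Setting these equal: −p + 7 = 2p + 5 ⇒ −3p = -2 ⇒ p = 2/3, and the value is (-1)·(2/3) + 7 = 19/3.
For Player II: with q = P(3), equating Up's and Down's payoffs gives −q + 7 = 2q + 5 ⇒ q = 2/3.

19/3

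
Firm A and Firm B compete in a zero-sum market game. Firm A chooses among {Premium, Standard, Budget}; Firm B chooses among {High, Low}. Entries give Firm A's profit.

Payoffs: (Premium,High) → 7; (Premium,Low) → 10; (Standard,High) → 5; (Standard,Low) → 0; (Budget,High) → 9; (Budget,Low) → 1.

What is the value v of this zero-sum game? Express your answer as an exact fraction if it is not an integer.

Row minima: Premium → 7, Standard → 0, Budget → 1; maximin = 7.
Column maxima: High → 9, Low → 10; minimax = 9.
7 ≠ 9, so there is no saddle point; optimal play is mixed.
Standard is strictly dominated by Premium, so Firm A never plays it.
On the remaining 2×2 (Premium, Budget vs High, Low):
Let Firm A play Premium with probability p. Expected payoff against High: 7p + 9(1−p) = −2p + 9; against Low: 10p + 1(1−p) = 9p + 1.
Setting these equal: −2p + 9 = 9p + 1 ⇒ −11p = -8 ⇒ p = 8/11, and the value is (-2)·(8/11) + 9 = 83/11.
For Firm B: with q = P(High), equating Premium's and Budget's payoffs gives −3q + 10 = 8q + 1 ⇒ q = 9/11.

83/11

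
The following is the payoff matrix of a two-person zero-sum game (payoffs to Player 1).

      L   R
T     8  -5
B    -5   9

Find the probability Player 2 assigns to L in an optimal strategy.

14/27

Row minima: T → -5, B → -5; maximin = -5.
Column maxima: L → 8, R → 9; minimax = 8.
-5 ≠ 8, so there is no saddle point; optimal play is mixed.
Let Player 1 play T with probability p. Expected payoff against L: 8p + (-5)(1−p) = 13p − 5; against R: (-5)p + 9(1−p) = −14p + 9.
Setting these equal: 13p − 5 = −14p + 9 ⇒ 27p = 14 ⇒ p = 14/27, and the value is (13)·(14/27) − 5 = 47/27.
For Player 2: with q = P(L), equating T's and B's payoffs gives 13q − 5 = −14q + 9 ⇒ q = 14/27.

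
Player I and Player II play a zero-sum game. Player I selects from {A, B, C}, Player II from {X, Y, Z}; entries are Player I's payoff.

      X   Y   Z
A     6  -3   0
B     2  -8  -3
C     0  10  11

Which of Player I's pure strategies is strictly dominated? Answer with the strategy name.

A gives a strictly higher payoff than B against every column: 6 > 2, -3 > -8, 0 > -3.
So B is strictly dominated and Player I never plays it.

B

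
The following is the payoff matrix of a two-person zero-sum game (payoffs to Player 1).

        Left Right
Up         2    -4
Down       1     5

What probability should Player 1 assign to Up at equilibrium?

Row minima: Up → -4, Down → 1; maximin = 1.
Column maxima: Left → 2, Right → 5; minimax = 2.
1 ≠ 2, so there is no saddle point; optimal play is mixed.
Let Player 1 play Up with probability p. Expected payoff against Left: 2p + 1(1−p) = p + 1; against Right: (-4)p + 5(1−p) = −9p + 5.
Setting these equal: p + 1 = −9p + 5 ⇒ 10p = 4 ⇒ p = 2/5, and the value is (1)·(2/5) + 1 = 7/5.
For Player 2: with q = P(Left), equating Up's and Down's payoffs gives 6q − 4 = −4q + 5 ⇒ q = 9/10.

2/5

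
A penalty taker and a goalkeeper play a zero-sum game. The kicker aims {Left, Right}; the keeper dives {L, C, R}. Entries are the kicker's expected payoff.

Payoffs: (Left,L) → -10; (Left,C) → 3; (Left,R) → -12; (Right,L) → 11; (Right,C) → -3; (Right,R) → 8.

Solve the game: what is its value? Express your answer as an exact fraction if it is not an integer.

Row minima: Left → -12, Right → -3; maximin = -3.
Column maxima: L → 11, C → 3, R → 8; minimax = 3.
-3 ≠ 3, so there is no saddle point; optimal play is mixed.
L is strictly dominated by R (it gives the kicker strictly more in every row), so the keeper never plays it.
On the remaining 2×2 (Left, Right vs C, R):
Let the kicker play Left with probability p. Expected payoff against C: 3p + (-3)(1−p) = 6p − 3; against R: (-12)p + 8(1−p) = −20p + 8.
Setting these equal: 6p − 3 = −20p + 8 ⇒ 26p = 11 ⇒ p = 11/26, and the value is (6)·(11/26) − 3 = -6/13.
For the keeper: with q = P(C), equating Left's and Right's payoffs gives 15q − 12 = −11q + 8 ⇒ q = 10/13.

-6/13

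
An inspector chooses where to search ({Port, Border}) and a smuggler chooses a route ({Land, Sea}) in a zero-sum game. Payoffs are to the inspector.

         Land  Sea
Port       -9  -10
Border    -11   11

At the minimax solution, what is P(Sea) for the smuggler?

2/23

Row minima: Port → -10, Border → -11; maximin = -10.
Column maxima: Land → -9, Sea → 11; minimax = -9.
-10 ≠ -9, so there is no saddle point; optimal play is mixed.
Let the inspector play Port with probability p. Expected payoff against Land: (-9)p + (-11)(1−p) = 2p − 11; against Sea: (-10)p + 11(1−p) = −21p + 11.
Setting these equal: 2p − 11 = −21p + 11 ⇒ 23p = 22 ⇒ p = 22/23, and the value is (2)·(22/23) − 11 = -209/23.
For the smuggler: with q = P(Land), equating Port's and Border's payoffs gives q − 10 = −22q + 11 ⇒ q = 21/23.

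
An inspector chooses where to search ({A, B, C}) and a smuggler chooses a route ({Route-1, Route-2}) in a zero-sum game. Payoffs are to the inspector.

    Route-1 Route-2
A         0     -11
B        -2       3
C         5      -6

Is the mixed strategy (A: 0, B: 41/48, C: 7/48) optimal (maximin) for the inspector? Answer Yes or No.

Against Route-1 this mix gives (41/48)·(-2) + (7/48)·5 = -47/48.
Against Route-2 this mix gives (41/48)·3 + (7/48)·(-6) = 27/16.
The smuggler will play Route-1, holding the inspector to -47/48. Shifting weight toward the row that does better against Route-1 would raise this floor (the equalizing mix achieves 3/16 against both Route-1 and Route-2), so the proposed strategy is not optimal.

No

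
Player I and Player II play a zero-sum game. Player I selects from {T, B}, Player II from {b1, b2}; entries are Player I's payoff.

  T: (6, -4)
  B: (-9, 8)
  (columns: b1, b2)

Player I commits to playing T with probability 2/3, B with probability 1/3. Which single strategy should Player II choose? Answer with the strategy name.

b2

If Player II plays b1, Player I's expected payoff is (2/3)·6 + (1/3)·(-9) = 1.
If Player II plays b2, Player I's expected payoff is (2/3)·(-4) + (1/3)·8 = 0.
Player II minimizes Player I's payoff; the smallest is 0, so the best response is b2.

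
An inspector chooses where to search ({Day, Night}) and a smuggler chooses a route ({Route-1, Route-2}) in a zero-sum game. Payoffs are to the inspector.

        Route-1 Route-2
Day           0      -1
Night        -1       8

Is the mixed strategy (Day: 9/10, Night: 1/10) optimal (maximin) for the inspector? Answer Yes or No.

Against Route-1 this mix gives (9/10)·0 + (1/10)·(-1) = -1/10.
Against Route-2 this mix gives (9/10)·(-1) + (1/10)·8 = -1/10.
All of the smuggler's active replies (Route-1, Route-2) yield -1/10, and no column does worse for the inspector. The mix makes the smuggler indifferent and guarantees -1/10, so it is optimal.

Yes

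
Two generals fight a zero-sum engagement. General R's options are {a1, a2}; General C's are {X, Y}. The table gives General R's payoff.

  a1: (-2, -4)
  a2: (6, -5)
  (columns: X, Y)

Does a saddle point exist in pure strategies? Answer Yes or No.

Row minima: a1 → -4, a2 → -5; maximin = -4.
Column maxima: X → 6, Y → -4; minimax = -4.
maximin = minimax = -4, so a saddle point exists.

Yes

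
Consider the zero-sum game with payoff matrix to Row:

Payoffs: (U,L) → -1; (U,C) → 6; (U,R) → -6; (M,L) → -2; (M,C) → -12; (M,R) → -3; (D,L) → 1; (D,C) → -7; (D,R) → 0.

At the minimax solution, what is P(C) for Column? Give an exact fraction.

Row minima: U → -6, M → -12, D → -7; maximin = -6.
Column maxima: L → 1, C → 6, R → 0; minimax = 0.
-6 ≠ 0, so there is no saddle point; optimal play is mixed.
M is strictly dominated by D, so Row never plays it.
L is strictly dominated by R (it gives Row strictly more in every row), so Column never plays it.
On the remaining 2×2 (U, D vs C, R):
Let Row play U with probability p. Expected payoff against C: 6p + (-7)(1−p) = 13p − 7; against R: (-6)p + 0(1−p) = −6p.
Setting these equal: 13p − 7 = −6p ⇒ 19p = 7 ⇒ p = 7/19, and the value is (13)·(7/19) − 7 = -42/19.
For Column: with q = P(C), equating U's and D's payoffs gives 12q − 6 = −7q ⇒ q = 6/19.

6/19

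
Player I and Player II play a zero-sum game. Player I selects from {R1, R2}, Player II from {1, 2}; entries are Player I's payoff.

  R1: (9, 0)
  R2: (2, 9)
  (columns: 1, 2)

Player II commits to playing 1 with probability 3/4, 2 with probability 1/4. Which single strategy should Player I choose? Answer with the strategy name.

R1

Expected payoff of R1: (3/4)·9 + (1/4)·0 = 27/4.
Expected payoff of R2: (3/4)·2 + (1/4)·9 = 15/4.
The largest is 27/4, so Player I's best response is R1.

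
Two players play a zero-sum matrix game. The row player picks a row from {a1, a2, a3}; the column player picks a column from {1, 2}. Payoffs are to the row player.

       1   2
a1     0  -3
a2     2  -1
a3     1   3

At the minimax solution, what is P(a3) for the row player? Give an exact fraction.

3/5

Row minima: a1 → -3, a2 → -1, a3 → 1; maximin = 1.
Column maxima: 1 → 2, 2 → 3; minimax = 2.
1 ≠ 2, so there is no saddle point; optimal play is mixed.
a1 is strictly dominated by a2, so the row player never plays it.
On the remaining 2×2 (a2, a3 vs 1, 2):
Let the row player play a2 with probability p. Expected payoff against 1: 2p + 1(1−p) = p + 1; against 2: (-1)p + 3(1−p) = −4p + 3.
Setting these equal: p + 1 = −4p + 3 ⇒ 5p = 2 ⇒ p = 2/5, and the value is (1)·(2/5) + 1 = 7/5.
For the column player: with q = P(1), equating a2's and a3's payoffs gives 3q − 1 = −2q + 3 ⇒ q = 4/5.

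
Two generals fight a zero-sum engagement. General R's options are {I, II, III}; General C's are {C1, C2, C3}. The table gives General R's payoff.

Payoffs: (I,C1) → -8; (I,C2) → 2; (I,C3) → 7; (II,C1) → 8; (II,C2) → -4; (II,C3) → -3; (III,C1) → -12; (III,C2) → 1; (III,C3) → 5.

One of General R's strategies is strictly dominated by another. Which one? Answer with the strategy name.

III

I gives a strictly higher payoff than III against every column: -8 > -12, 2 > 1, 7 > 5.
So III is strictly dominated and General R never plays it.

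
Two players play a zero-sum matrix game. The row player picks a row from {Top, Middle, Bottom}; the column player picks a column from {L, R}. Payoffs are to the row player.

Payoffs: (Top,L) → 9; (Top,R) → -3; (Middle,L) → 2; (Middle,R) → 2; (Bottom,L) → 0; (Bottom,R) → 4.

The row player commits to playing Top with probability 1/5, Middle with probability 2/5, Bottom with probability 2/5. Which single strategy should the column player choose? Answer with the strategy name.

If the column player plays L, the row player's expected payoff is (1/5)·9 + (2/5)·2 + (2/5)·0 = 13/5.
If the column player plays R, the row player's expected payoff is (1/5)·(-3) + (2/5)·2 + (2/5)·4 = 9/5.
The column player minimizes the row player's payoff; the smallest is 9/5, so the best response is R.

R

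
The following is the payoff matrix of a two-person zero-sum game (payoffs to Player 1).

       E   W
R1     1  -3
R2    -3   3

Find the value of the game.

-3/5

Row minima: R1 → -3, R2 → -3; maximin = -3.
Column maxima: E → 1, W → 3; minimax = 1.
-3 ≠ 1, so there is no saddle point; optimal play is mixed.
Let Player 1 play R1 with probability p. Expected payoff against E: 1p + (-3)(1−p) = 4p − 3; against W: (-3)p + 3(1−p) = −6p + 3.
Setting these equal: 4p − 3 = −6p + 3 ⇒ 10p = 6 ⇒ p = 3/5, and the value is (4)·(3/5) − 3 = -3/5.
For Player 2: with q = P(E), equating R1's and R2's payoffs gives 4q − 3 = −6q + 3 ⇒ q = 3/5.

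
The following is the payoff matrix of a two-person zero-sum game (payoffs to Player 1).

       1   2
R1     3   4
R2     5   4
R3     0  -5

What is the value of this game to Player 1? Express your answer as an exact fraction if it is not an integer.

4

Row minima: R1 → 3, R2 → 4, R3 → -5; maximin = 4.
Column maxima: 1 → 5, 2 → 4; minimax = 4.
Since maximin = minimax = 4, there is a saddle point and the value is 4.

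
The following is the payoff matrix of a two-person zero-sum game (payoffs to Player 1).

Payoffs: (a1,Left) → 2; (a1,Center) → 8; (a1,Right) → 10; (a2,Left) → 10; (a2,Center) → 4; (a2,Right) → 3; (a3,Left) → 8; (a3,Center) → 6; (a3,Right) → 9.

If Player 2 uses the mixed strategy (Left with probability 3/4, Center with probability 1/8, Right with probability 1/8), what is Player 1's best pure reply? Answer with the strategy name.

Expected payoff of a1: (3/4)·2 + (1/8)·8 + (1/8)·10 = 15/4.
Expected payoff of a2: (3/4)·10 + (1/8)·4 + (1/8)·3 = 67/8.
Expected payoff of a3: (3/4)·8 + (1/8)·6 + (1/8)·9 = 63/8.
The largest is 67/8, so Player 1's best response is a2.

a2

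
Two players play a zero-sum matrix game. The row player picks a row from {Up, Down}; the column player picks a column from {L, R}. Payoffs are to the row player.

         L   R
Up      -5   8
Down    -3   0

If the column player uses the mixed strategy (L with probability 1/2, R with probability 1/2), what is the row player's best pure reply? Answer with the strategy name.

Expected payoff of Up: (1/2)·(-5) + (1/2)·8 = 3/2.
Expected payoff of Down: (1/2)·(-3) + (1/2)·0 = -3/2.
The largest is 3/2, so the row player's best response is Up.

Up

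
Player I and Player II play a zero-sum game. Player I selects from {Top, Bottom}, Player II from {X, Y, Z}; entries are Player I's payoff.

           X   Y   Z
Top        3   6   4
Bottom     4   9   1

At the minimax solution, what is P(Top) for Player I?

3/4

Row minima: Top → 3, Bottom → 1; maximin = 3.
Column maxima: X → 4, Y → 9, Z → 4; minimax = 4.
3 ≠ 4, so there is no saddle point; optimal play is mixed.
Y is strictly dominated by X (it gives Player I strictly more in every row), so Player II never plays it.
On the remaining 2×2 (Top, Bottom vs X, Z):
Let Player I play Top with probability p. Expected payoff against X: 3p + 4(1−p) = −p + 4; against Z: 4p + 1(1−p) = 3p + 1.
Setting these equal: −p + 4 = 3p + 1 ⇒ −4p = -3 ⇒ p = 3/4, and the value is (-1)·(3/4) + 4 = 13/4.
For Player II: with q = P(X), equating Top's and Bottom's payoffs gives −q + 4 = 3q + 1 ⇒ q = 3/4.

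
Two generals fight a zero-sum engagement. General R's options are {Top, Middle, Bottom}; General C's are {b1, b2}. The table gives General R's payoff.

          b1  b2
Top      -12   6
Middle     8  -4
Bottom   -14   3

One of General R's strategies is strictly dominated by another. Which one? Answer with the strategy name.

Bottom

Top gives a strictly higher payoff than Bottom against every column: -12 > -14, 6 > 3.
So Bottom is strictly dominated and General R never plays it.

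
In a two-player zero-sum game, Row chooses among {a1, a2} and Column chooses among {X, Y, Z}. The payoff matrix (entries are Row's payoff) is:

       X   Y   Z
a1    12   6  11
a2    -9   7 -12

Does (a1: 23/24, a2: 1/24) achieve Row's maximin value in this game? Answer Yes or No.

No

Against X this mix gives (23/24)·12 + (1/24)·(-9) = 89/8.
Against Y this mix gives (23/24)·6 + (1/24)·7 = 145/24.
Against Z this mix gives (23/24)·11 + (1/24)·(-12) = 241/24.
Column will play Y, holding Row to 145/24. Shifting weight toward the row that does better against Y would raise this floor (the equalizing mix achieves 149/24 against both Y and Z), so the proposed strategy is not optimal.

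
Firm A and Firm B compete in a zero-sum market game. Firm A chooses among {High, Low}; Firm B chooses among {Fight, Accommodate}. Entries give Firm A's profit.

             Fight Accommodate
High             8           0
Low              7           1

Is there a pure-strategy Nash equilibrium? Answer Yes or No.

Row minima: High → 0, Low → 1; maximin = 1.
Column maxima: Fight → 8, Accommodate → 1; minimax = 1.
maximin = minimax = 1, so a saddle point exists.

Yes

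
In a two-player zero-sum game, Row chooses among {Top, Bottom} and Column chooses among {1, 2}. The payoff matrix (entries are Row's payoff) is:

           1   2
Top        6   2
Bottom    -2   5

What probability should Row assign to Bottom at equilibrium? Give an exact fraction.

4/11

Row minima: Top → 2, Bottom → -2; maximin = 2.
Column maxima: 1 → 6, 2 → 5; minimax = 5.
2 ≠ 5, so there is no saddle point; optimal play is mixed.
Let Row play Top with probability p. Expected payoff against 1: 6p + (-2)(1−p) = 8p − 2; against 2: 2p + 5(1−p) = −3p + 5.
Setting these equal: 8p − 2 = −3p + 5 ⇒ 11p = 7 ⇒ p = 7/11, and the value is (8)·(7/11) − 2 = 34/11.
For Column: with q = P(1), equating Top's and Bottom's payoffs gives 4q + 2 = −7q + 5 ⇒ q = 3/11.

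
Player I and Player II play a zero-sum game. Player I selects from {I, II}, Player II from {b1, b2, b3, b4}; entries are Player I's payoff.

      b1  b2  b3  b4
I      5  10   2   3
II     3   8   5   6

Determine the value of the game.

19/5

Row minima: I → 2, II → 3; maximin = 3.
Column maxima: b1 → 5, b2 → 10, b3 → 5, b4 → 6; minimax = 5.
3 ≠ 5, so there is no saddle point; optimal play is mixed.
b2 is strictly dominated by b1 (it gives Player I strictly more in every row), so Player II never plays it.
b4 is strictly dominated by b3 (it gives Player I strictly more in every row), so Player II never plays it.
On the remaining 2×2 (I, II vs b1, b3):
Let Player I play I with probability p. Expected payoff against b1: 5p + 3(1−p) = 2p + 3; against b3: 2p + 5(1−p) = −3p + 5.
Setting these equal: 2p + 3 = −3p + 5 ⇒ 5p = 2 ⇒ p = 2/5, and the value is (2)·(2/5) + 3 = 19/5.
For Player II: with q = P(b1), equating I's and II's payoffs gives 3q + 2 = −2q + 5 ⇒ q = 3/5.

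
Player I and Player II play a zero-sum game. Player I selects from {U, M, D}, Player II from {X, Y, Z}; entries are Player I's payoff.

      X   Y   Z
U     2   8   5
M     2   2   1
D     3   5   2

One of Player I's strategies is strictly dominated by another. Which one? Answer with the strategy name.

D gives a strictly higher payoff than M against every column: 3 > 2, 5 > 2, 2 > 1.
So M is strictly dominated and Player I never plays it.

M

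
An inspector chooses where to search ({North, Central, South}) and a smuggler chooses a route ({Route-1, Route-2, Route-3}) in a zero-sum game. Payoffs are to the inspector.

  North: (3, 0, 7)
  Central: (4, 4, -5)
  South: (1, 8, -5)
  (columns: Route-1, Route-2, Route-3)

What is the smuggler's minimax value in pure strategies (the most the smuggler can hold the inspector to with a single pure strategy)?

4

Column maxima: Route-1 → 4, Route-2 → 8, Route-3 → 7.
The smallest of these is 4.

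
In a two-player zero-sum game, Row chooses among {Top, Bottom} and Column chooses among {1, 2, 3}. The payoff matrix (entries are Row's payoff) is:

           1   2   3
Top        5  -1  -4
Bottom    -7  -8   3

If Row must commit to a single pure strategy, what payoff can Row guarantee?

Row minima: Top → -4, Bottom → -8.
The best of these is -4.

-4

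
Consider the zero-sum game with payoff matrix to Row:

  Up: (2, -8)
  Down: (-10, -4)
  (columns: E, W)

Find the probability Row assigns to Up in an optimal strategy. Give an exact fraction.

Row minima: Up → -8, Down → -10; maximin = -8.
Column maxima: E → 2, W → -4; minimax = -4.
-8 ≠ -4, so there is no saddle point; optimal play is mixed.
Let Row play Up with probability p. Expected payoff against E: 2p + (-10)(1−p) = 12p − 10; against W: (-8)p + (-4)(1−p) = −4p − 4.
Setting these equal: 12p − 10 = −4p − 4 ⇒ 16p = 6 ⇒ p = 3/8, and the value is (12)·(3/8) − 10 = -11/2.
For Column: with q = P(E), equating Up's and Down's payoffs gives 10q − 8 = −6q − 4 ⇒ q = 1/4.

3/8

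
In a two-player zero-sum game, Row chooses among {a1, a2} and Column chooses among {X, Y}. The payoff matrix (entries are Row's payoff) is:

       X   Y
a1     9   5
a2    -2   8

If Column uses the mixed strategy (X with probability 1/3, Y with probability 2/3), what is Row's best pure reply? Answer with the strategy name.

a1

Expected payoff of a1: (1/3)·9 + (2/3)·5 = 19/3.
Expected payoff of a2: (1/3)·(-2) + (2/3)·8 = 14/3.
The largest is 19/3, so Row's best response is a1.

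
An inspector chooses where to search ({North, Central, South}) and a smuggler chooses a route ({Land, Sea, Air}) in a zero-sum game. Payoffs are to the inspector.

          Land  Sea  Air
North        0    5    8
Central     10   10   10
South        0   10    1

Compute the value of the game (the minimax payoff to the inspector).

Row minima: North → 0, Central → 10, South → 0; maximin = 10.
Column maxima: Land → 10, Sea → 10, Air → 10; minimax = 10.
Since maximin = minimax = 10, there is a saddle point and the value is 10.

10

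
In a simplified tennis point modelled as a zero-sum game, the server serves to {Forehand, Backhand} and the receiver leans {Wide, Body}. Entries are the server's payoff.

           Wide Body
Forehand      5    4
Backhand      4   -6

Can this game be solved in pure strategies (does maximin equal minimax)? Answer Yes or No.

Row minima: Forehand → 4, Backhand → -6; maximin = 4.
Column maxima: Wide → 5, Body → 4; minimax = 4.
maximin = minimax = 4, so a saddle point exists.

Yes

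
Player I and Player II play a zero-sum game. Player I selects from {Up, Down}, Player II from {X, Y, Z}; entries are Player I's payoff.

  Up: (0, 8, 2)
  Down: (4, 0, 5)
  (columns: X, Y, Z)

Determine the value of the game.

8/3

Row minima: Up → 0, Down → 0; maximin = 0.
Column maxima: X → 4, Y → 8, Z → 5; minimax = 4.
0 ≠ 4, so there is no saddle point; optimal play is mixed.
Z is strictly dominated by X (it gives Player I strictly more in every row), so Player II never plays it.
On the remaining 2×2 (Up, Down vs X, Y):
Let Player I play Up with probability p. Expected payoff against X: 0p + 4(1−p) = −4p + 4; against Y: 8p + 0(1−p) = 8p.
Setting these equal: −4p + 4 = 8p ⇒ −12p = -4 ⇒ p = 1/3, and the value is (-4)·(1/3) + 4 = 8/3.
For Player II: with q = P(X), equating Up's and Down's payoffs gives −8q + 8 = 4q ⇒ q = 2/3.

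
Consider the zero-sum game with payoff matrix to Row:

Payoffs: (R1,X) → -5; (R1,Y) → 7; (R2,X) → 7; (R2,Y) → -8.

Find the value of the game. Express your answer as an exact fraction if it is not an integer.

Row minima: R1 → -5, R2 → -8; maximin = -5.
Column maxima: X → 7, Y → 7; minimax = 7.
-5 ≠ 7, so there is no saddle point; optimal play is mixed.
Let Row play R1 with probability p. Expected payoff against X: (-5)p + 7(1−p) = −12p + 7; against Y: 7p + (-8)(1−p) = 15p − 8.
Setting these equal: −12p + 7 = 15p − 8 ⇒ −27p = -15 ⇒ p = 5/9, and the value is (-12)·(5/9) + 7 = 1/3.
For Column: with q = P(X), equating R1's and R2's payoffs gives −12q + 7 = 15q − 8 ⇒ q = 5/9.

1/3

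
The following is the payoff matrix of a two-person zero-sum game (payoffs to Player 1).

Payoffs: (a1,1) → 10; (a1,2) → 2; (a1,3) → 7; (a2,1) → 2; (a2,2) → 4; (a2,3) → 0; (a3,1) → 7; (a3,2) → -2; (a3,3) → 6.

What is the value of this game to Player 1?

28/9

Row minima: a1 → 2, a2 → 0, a3 → -2; maximin = 2.
Column maxima: 1 → 10, 2 → 4, 3 → 7; minimax = 4.
2 ≠ 4, so there is no saddle point; optimal play is mixed.
a3 is strictly dominated by a1, so Player 1 never plays it.
1 is strictly dominated by 3 (it gives Player 1 strictly more in every row), so Player 2 never plays it.
On the remaining 2×2 (a1, a2 vs 2, 3):
Let Player 1 play a1 with probability p. Expected payoff against 2: 2p + 4(1−p) = −2p + 4; against 3: 7p + 0(1−p) = 7p.
Setting these equal: −2p + 4 = 7p ⇒ −9p = -4 ⇒ p = 4/9, and the value is (-2)·(4/9) + 4 = 28/9.
For Player 2: with q = P(2), equating a1's and a2's payoffs gives −5q + 7 = 4q ⇒ q = 7/9.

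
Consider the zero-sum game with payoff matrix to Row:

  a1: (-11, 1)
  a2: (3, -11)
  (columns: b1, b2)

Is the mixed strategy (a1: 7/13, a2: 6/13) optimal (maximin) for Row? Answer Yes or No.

Against b1 this mix gives (7/13)·(-11) + (6/13)·3 = -59/13.
Against b2 this mix gives (7/13)·1 + (6/13)·(-11) = -59/13.
All of Column's active replies (b1, b2) yield -59/13, and no column does worse for Row. The mix makes Column indifferent and guarantees -59/13, so it is optimal.

Yes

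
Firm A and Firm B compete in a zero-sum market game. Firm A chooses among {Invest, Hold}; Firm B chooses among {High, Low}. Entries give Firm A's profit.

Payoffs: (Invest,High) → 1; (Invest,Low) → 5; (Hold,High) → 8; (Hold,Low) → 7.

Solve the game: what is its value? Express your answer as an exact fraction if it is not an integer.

Row minima: Invest → 1, Hold → 7; maximin = 7.
Column maxima: High → 8, Low → 7; minimax = 7.
Since maximin = minimax = 7, there is a saddle point and the value is 7.

7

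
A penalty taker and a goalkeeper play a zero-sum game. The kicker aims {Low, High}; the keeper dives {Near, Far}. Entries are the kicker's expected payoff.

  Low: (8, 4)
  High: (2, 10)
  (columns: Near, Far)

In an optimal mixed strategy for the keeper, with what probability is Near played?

1/2

Row minima: Low → 4, High → 2; maximin = 4.
Column maxima: Near → 8, Far → 10; minimax = 8.
4 ≠ 8, so there is no saddle point; optimal play is mixed.
Let the kicker play Low with probability p. Expected payoff against Near: 8p + 2(1−p) = 6p + 2; against Far: 4p + 10(1−p) = −6p + 10.
Setting these equal: 6p + 2 = −6p + 10 ⇒ 12p = 8 ⇒ p = 2/3, and the value is (6)·(2/3) + 2 = 6.
For the keeper: with q = P(Near), equating Low's and High's payoffs gives 4q + 4 = −8q + 10 ⇒ q = 1/2.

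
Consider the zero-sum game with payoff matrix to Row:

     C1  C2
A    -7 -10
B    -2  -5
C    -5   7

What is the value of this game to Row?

-13/5

Row minima: A → -10, B → -5, C → -5; maximin = -5.
Column maxima: C1 → -2, C2 → 7; minimax = -2.
-5 ≠ -2, so there is no saddle point; optimal play is mixed.
A is strictly dominated by B, so Row never plays it.
On the remaining 2×2 (B, C vs C1, C2):
Let Row play B with probability p. Expected payoff against C1: (-2)p + (-5)(1−p) = 3p − 5; against C2: (-5)p + 7(1−p) = −12p + 7.
Setting these equal: 3p − 5 = −12p + 7 ⇒ 15p = 12 ⇒ p = 4/5, and the value is (3)·(4/5) − 5 = -13/5.
For Column: with q = P(C1), equating B's and C's payoffs gives 3q − 5 = −12q + 7 ⇒ q = 4/5.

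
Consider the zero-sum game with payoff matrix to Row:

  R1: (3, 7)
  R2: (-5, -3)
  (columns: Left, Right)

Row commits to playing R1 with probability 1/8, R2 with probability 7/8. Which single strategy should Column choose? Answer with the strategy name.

Left

If Column plays Left, Row's expected payoff is (1/8)·3 + (7/8)·(-5) = -4.
If Column plays Right, Row's expected payoff is (1/8)·7 + (7/8)·(-3) = -7/4.
Column minimizes Row's payoff; the smallest is -4, so the best response is Left.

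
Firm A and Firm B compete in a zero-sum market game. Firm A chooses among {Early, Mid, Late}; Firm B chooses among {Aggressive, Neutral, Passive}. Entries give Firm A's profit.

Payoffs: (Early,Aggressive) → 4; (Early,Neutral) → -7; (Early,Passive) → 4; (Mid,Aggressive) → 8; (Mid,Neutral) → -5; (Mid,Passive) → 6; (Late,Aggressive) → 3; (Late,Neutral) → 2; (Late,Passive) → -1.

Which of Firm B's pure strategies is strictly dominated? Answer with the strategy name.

Aggressive

Neutral holds Firm A's payoff strictly below Aggressive in every row: -7 < 4, -5 < 8, 2 < 3.
So Aggressive is strictly dominated for Firm B.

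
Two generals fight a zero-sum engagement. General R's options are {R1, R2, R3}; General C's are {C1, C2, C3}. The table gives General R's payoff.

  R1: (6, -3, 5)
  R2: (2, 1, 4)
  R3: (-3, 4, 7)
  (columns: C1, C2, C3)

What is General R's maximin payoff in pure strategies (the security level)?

Row minima: R1 → -3, R2 → 1, R3 → -3.
The best of these is 1.

1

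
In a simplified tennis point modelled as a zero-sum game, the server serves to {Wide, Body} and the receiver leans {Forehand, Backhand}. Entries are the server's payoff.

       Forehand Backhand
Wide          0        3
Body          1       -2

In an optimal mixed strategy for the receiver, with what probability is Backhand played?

Row minima: Wide → 0, Body → -2; maximin = 0.
Column maxima: Forehand → 1, Backhand → 3; minimax = 1.
0 ≠ 1, so there is no saddle point; optimal play is mixed.
Let the server play Wide with probability p. Expected payoff against Forehand: 0p + 1(1−p) = −p + 1; against Backhand: 3p + (-2)(1−p) = 5p − 2.
Setting these equal: −p + 1 = 5p − 2 ⇒ −6p = -3 ⇒ p = 1/2, and the value is (-1)·(1/2) + 1 = 1/2.
For the receiver: with q = P(Forehand), equating Wide's and Body's payoffs gives −3q + 3 = 3q − 2 ⇒ q = 5/6.

1/6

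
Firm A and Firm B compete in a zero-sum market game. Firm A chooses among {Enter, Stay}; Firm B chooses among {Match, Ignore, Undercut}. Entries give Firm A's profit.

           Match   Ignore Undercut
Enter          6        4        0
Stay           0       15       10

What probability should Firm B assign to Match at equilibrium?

5/8

Row minima: Enter → 0, Stay → 0; maximin = 0.
Column maxima: Match → 6, Ignore → 15, Undercut → 10; minimax = 6.
0 ≠ 6, so there is no saddle point; optimal play is mixed.
Ignore is strictly dominated by Undercut (it gives Firm A strictly more in every row), so Firm B never plays it.
On the remaining 2×2 (Enter, Stay vs Match, Undercut):
Let Firm A play Enter with probability p. Expected payoff against Match: 6p + 0(1−p) = 6p; against Undercut: 0p + 10(1−p) = −10p + 10.
Setting these equal: 6p = −10p + 10 ⇒ 16p = 10 ⇒ p = 5/8, and the value is (6)·(5/8) = 15/4.
For Firm B: with q = P(Match), equating Enter's and Stay's payoffs gives 6q = −10q + 10 ⇒ q = 5/8.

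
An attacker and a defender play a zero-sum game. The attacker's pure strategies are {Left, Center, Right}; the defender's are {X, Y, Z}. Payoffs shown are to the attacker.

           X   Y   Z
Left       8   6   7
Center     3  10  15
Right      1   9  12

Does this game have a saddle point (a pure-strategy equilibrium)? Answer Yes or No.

Row minima: Left → 6, Center → 3, Right → 1; maximin = 6.
Column maxima: X → 8, Y → 10, Z → 15; minimax = 8.
6 ≠ 8, so no pure-strategy equilibrium exists.

No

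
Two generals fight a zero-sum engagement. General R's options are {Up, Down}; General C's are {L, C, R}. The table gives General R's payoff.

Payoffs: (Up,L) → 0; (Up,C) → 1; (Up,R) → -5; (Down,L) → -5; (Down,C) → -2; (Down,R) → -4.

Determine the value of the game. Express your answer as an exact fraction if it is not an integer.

Row minima: Up → -5, Down → -5; maximin = -5.
Column maxima: L → 0, C → 1, R → -4; minimax = -4.
-5 ≠ -4, so there is no saddle point; optimal play is mixed.
C is strictly dominated by L (it gives General R strictly more in every row), so General C never plays it.
On the remaining 2×2 (Up, Down vs L, R):
Let General R play Up with probability p. Expected payoff against L: 0p + (-5)(1−p) = 5p − 5; against R: (-5)p + (-4)(1−p) = −p − 4.
Setting these equal: 5p − 5 = −p − 4 ⇒ 6p = 1 ⇒ p = 1/6, and the value is (5)·(1/6) − 5 = -25/6.
For General C: with q = P(L), equating Up's and Down's payoffs gives 5q − 5 = −q − 4 ⇒ q = 1/6.

-25/6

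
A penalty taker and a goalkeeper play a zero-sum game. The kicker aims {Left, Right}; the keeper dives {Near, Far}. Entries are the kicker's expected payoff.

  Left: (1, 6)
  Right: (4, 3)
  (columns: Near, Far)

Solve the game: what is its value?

7/2

Row minima: Left → 1, Right → 3; maximin = 3.
Column maxima: Near → 4, Far → 6; minimax = 4.
3 ≠ 4, so there is no saddle point; optimal play is mixed.
Let the kicker play Left with probability p. Expected payoff against Near: 1p + 4(1−p) = −3p + 4; against Far: 6p + 3(1−p) = 3p + 3.
Setting these equal: −3p + 4 = 3p + 3 ⇒ −6p = -1 ⇒ p = 1/6, and the value is (-3)·(1/6) + 4 = 7/2.
For the keeper: with q = P(Near), equating Left's and Right's payoffs gives −5q + 6 = q + 3 ⇒ q = 1/2.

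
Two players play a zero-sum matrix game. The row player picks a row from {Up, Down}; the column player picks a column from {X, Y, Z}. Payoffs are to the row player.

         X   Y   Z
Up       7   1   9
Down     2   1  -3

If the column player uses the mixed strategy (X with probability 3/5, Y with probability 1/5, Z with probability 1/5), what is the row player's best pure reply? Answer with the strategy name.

Expected payoff of Up: (3/5)·7 + (1/5)·1 + (1/5)·9 = 31/5.
Expected payoff of Down: (3/5)·2 + (1/5)·1 + (1/5)·(-3) = 4/5.
The largest is 31/5, so the row player's best response is Up.

Up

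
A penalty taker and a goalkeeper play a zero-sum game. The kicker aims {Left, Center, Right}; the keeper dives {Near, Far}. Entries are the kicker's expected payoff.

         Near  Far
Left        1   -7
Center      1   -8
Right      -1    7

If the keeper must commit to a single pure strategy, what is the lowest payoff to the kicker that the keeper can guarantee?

1

Column maxima: Near → 1, Far → 7.
The smallest of these is 1.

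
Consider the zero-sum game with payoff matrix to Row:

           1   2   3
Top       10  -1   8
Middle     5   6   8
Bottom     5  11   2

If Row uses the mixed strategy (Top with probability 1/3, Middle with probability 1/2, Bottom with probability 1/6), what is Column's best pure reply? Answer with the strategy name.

If Column plays 1, Row's expected payoff is (1/3)·10 + (1/2)·5 + (1/6)·5 = 20/3.
If Column plays 2, Row's expected payoff is (1/3)·(-1) + (1/2)·6 + (1/6)·11 = 9/2.
If Column plays 3, Row's expected payoff is (1/3)·8 + (1/2)·8 + (1/6)·2 = 7.
Column minimizes Row's payoff; the smallest is 9/2, so the best response is 2.

2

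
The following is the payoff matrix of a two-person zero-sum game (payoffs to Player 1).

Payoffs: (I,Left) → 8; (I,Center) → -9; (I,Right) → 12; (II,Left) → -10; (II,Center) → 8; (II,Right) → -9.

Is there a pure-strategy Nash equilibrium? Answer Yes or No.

Row minima: I → -9, II → -10; maximin = -9.
Column maxima: Left → 8, Center → 8, Right → 12; minimax = 8.
-9 ≠ 8, so no pure-strategy equilibrium exists.

No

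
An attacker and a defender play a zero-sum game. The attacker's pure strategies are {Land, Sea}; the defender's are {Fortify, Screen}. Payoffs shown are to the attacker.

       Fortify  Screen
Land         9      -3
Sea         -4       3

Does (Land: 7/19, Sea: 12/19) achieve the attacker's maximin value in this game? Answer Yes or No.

Yes

Against Fortify this mix gives (7/19)·9 + (12/19)·(-4) = 15/19.
Against Screen this mix gives (7/19)·(-3) + (12/19)·3 = 15/19.
All of the defender's active replies (Fortify, Screen) yield 15/19, and no column does worse for the attacker. The mix makes the defender indifferent and guarantees 15/19, so it is optimal.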